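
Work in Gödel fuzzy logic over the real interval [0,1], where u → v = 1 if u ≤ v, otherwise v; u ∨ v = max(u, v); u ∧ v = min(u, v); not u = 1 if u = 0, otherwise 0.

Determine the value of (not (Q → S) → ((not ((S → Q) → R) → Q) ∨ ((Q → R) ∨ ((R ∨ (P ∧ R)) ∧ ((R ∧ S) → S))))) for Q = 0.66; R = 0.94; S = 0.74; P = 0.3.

(Q → S): 0.66 ≤ 0.74, so result = 1
not (Q → S): Gödel ¬ of 1 = 0 (operand ≠ 0)
(S → Q): 0.74 > 0.66, so result = 0.66
((S → Q) → R): 0.66 ≤ 0.94, so result = 1
not ((S → Q) → R): Gödel ¬ of 1 = 0 (operand ≠ 0)
(not ((S → Q) → R) → Q): 0 ≤ 0.66, so result = 1
(Q → R): 0.66 ≤ 0.94, so result = 1
(P ∧ R) = min(0.3, 0.94) = 0.3
(R ∨ (P ∧ R)) = max(0.94, 0.3) = 0.94
(R ∧ S) = min(0.94, 0.74) = 0.74
((R ∧ S) → S): 0.74 ≤ 0.74, so result = 1
((R ∨ (P ∧ R)) ∧ ((R ∧ S) → S)) = min(0.94, 1) = 0.94
((Q → R) ∨ ((R ∨ (P ∧ R)) ∧ ((R ∧ S) → S))) = max(1, 0.94) = 1
((not ((S → Q) → R) → Q) ∨ ((Q → R) ∨ ((R ∨ (P ∧ R)) ∧ ((R ∧ S) → S)))) = max(1, 1) = 1
(not (Q → S) → ((not ((S → Q) → R) → Q) ∨ ((Q → R) ∨ ((R ∨ (P ∧ R)) ∧ ((R ∧ S) → S))))): 0 ≤ 1, so result = 1

1.00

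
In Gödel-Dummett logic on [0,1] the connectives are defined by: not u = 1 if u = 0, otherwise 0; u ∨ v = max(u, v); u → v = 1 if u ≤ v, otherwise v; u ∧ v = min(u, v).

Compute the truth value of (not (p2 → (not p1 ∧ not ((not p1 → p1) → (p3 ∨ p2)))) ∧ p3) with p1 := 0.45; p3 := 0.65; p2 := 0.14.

not p1: Gödel ¬ of 0.45 = 0 (operand ≠ 0)
not p1: Gödel ¬ of 0.45 = 0 (operand ≠ 0)
(not p1 → p1): 0 ≤ 0.45, so result = 1
(p3 ∨ p2) = max(0.65, 0.14) = 0.65
((not p1 → p1) → (p3 ∨ p2)): 1 > 0.65, so result = 0.65
not ((not p1 → p1) → (p3 ∨ p2)): Gödel ¬ of 0.65 = 0 (operand ≠ 0)
(not p1 ∧ not ((not p1 → p1) → (p3 ∨ p2))) = min(0, 0) = 0
(p2 → (not p1 ∧ not ((not p1 → p1) → (p3 ∨ p2)))): 0.14 > 0, so result = 0
not (p2 → (not p1 ∧ not ((not p1 → p1) → (p3 ∨ p2)))): Gödel ¬ of 0 = 1 (operand is 0)
(not (p2 → (not p1 ∧ not ((not p1 → p1) → (p3 ∨ p2)))) ∧ p3) = min(1, 0.65) = 0.65

0.65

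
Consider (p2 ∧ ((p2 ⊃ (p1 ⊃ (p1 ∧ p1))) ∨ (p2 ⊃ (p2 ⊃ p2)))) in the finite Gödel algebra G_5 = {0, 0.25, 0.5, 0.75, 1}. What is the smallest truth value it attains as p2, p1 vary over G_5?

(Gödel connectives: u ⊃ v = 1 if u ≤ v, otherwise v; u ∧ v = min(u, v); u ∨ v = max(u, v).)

0.00

The minimum is attained at p2 = 0, p1 = 0:
  (p1 ∧ p1) = min(0, 0) = 0
  (p1 ⊃ (p1 ∧ p1)): 0 ≤ 0, so result = 1
  (p2 ⊃ (p1 ⊃ (p1 ∧ p1))): 0 ≤ 1, so result = 1
  (p2 ⊃ p2): 0 ≤ 0, so result = 1
  (p2 ⊃ (p2 ⊃ p2)): 0 ≤ 1, so result = 1
  ((p2 ⊃ (p1 ⊃ (p1 ∧ p1))) ∨ (p2 ⊃ (p2 ⊃ p2))) = max(1, 1) = 1
  (p2 ∧ ((p2 ⊃ (p1 ⊃ (p1 ∧ p1))) ∨ (p2 ⊃ (p2 ⊃ p2)))) = min(0, 1) = 0
Checking all 25 assignments confirms none give a value below 0.00.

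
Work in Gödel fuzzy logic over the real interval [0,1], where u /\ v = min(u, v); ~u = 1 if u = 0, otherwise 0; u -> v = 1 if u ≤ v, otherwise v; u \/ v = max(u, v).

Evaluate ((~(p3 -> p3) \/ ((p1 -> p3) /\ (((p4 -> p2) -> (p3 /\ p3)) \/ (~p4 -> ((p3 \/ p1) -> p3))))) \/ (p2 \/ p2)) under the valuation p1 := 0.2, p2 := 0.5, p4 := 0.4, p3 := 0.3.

(p3 -> p3): 0.3 ≤ 0.3, so result = 1
~(p3 -> p3): Gödel ¬ of 1 = 0 (operand ≠ 0)
(p1 -> p3): 0.2 ≤ 0.3, so result = 1
(p4 -> p2): 0.4 ≤ 0.5, so result = 1
(p3 /\ p3) = min(0.3, 0.3) = 0.3
((p4 -> p2) -> (p3 /\ p3)): 1 > 0.3, so result = 0.3
~p4: Gödel ¬ of 0.4 = 0 (operand ≠ 0)
(p3 \/ p1) = max(0.3, 0.2) = 0.3
((p3 \/ p1) -> p3): 0.3 ≤ 0.3, so result = 1
(~p4 -> ((p3 \/ p1) -> p3)): 0 ≤ 1, so result = 1
(((p4 -> p2) -> (p3 /\ p3)) \/ (~p4 -> ((p3 \/ p1) -> p3))) = max(0.3, 1) = 1
((p1 -> p3) /\ (((p4 -> p2) -> (p3 /\ p3)) \/ (~p4 -> ((p3 \/ p1) -> p3)))) = min(1, 1) = 1
(~(p3 -> p3) \/ ((p1 -> p3) /\ (((p4 -> p2) -> (p3 /\ p3)) \/ (~p4 -> ((p3 \/ p1) -> p3))))) = max(0, 1) = 1
(p2 \/ p2) = max(0.5, 0.5) = 0.5
((~(p3 -> p3) \/ ((p1 -> p3) /\ (((p4 -> p2) -> (p3 /\ p3)) \/ (~p4 -> ((p3 \/ p1) -> p3))))) \/ (p2 \/ p2)) = max(1, 0.5) = 1

1.00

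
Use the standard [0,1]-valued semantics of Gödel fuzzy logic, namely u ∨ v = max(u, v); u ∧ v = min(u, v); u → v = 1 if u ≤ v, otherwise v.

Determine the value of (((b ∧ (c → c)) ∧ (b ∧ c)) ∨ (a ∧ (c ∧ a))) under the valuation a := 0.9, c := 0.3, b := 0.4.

0.30

(c → c): 0.3 ≤ 0.3, so result = 1
(b ∧ (c → c)) = min(0.4, 1) = 0.4
(b ∧ c) = min(0.4, 0.3) = 0.3
((b ∧ (c → c)) ∧ (b ∧ c)) = min(0.4, 0.3) = 0.3
(c ∧ a) = min(0.3, 0.9) = 0.3
(a ∧ (c ∧ a)) = min(0.9, 0.3) = 0.3
(((b ∧ (c → c)) ∧ (b ∧ c)) ∨ (a ∧ (c ∧ a))) = max(0.3, 0.3) = 0.3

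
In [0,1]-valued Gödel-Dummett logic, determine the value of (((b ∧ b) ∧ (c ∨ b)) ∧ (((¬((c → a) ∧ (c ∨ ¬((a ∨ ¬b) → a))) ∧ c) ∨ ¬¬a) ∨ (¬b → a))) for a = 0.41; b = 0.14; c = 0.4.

0.14

(b ∧ b) = min(0.14, 0.14) = 0.14
(c ∨ b) = max(0.4, 0.14) = 0.4
((b ∧ b) ∧ (c ∨ b)) = min(0.14, 0.4) = 0.14
(c → a): 0.4 ≤ 0.41, so result = 1
¬b: Gödel ¬ of 0.14 = 0 (operand ≠ 0)
(a ∨ ¬b) = max(0.41, 0) = 0.41
((a ∨ ¬b) → a): 0.41 ≤ 0.41, so result = 1
¬((a ∨ ¬b) → a): Gödel ¬ of 1 = 0 (operand ≠ 0)
(c ∨ ¬((a ∨ ¬b) → a)) = max(0.4, 0) = 0.4
((c → a) ∧ (c ∨ ¬((a ∨ ¬b) → a))) = min(1, 0.4) = 0.4
¬((c → a) ∧ (c ∨ ¬((a ∨ ¬b) → a))): Gödel ¬ of 0.4 = 0 (operand ≠ 0)
(¬((c → a) ∧ (c ∨ ¬((a ∨ ¬b) → a))) ∧ c) = min(0, 0.4) = 0
¬a: Gödel ¬ of 0.41 = 0 (operand ≠ 0)
¬¬a: Gödel ¬ of 0 = 1 (operand is 0)
((¬((c → a) ∧ (c ∨ ¬((a ∨ ¬b) → a))) ∧ c) ∨ ¬¬a) = max(0, 1) = 1
¬b: Gödel ¬ of 0.14 = 0 (operand ≠ 0)
(¬b → a): 0 ≤ 0.41, so result = 1
(((¬((c → a) ∧ (c ∨ ¬((a ∨ ¬b) → a))) ∧ c) ∨ ¬¬a) ∨ (¬b → a)) = max(1, 1) = 1
(((b ∧ b) ∧ (c ∨ b)) ∧ (((¬((c → a) ∧ (c ∨ ¬((a ∨ ¬b) → a))) ∧ c) ∨ ¬¬a) ∨ (¬b → a))) = min(0.14, 1) = 0.14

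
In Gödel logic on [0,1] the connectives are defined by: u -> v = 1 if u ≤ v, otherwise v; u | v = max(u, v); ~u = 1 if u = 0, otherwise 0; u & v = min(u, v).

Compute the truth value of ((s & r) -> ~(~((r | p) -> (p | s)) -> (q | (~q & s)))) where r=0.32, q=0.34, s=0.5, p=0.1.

(s & r) = min(0.5, 0.32) = 0.32
(r | p) = max(0.32, 0.1) = 0.32
(p | s) = max(0.1, 0.5) = 0.5
((r | p) -> (p | s)): 0.32 ≤ 0.5, so result = 1
~((r | p) -> (p | s)): Gödel ¬ of 1 = 0 (operand ≠ 0)
~q: Gödel ¬ of 0.34 = 0 (operand ≠ 0)
(~q & s) = min(0, 0.5) = 0
(q | (~q & s)) = max(0.34, 0) = 0.34
(~((r | p) -> (p | s)) -> (q | (~q & s))): 0 ≤ 0.34, so result = 1
~(~((r | p) -> (p | s)) -> (q | (~q & s))): Gödel ¬ of 1 = 0 (operand ≠ 0)
((s & r) -> ~(~((r | p) -> (p | s)) -> (q | (~q & s)))): 0.32 > 0, so result = 0

0.00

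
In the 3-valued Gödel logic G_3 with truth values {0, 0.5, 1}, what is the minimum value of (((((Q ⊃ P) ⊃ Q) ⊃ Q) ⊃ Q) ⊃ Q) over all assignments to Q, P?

The minimum is attained at Q = 0.5, P = 0:
  (Q ⊃ P): 0.5 > 0, so result = 0
  ((Q ⊃ P) ⊃ Q): 0 ≤ 0.5, so result = 1
  (((Q ⊃ P) ⊃ Q) ⊃ Q): 1 > 0.5, so result = 0.5
  ((((Q ⊃ P) ⊃ Q) ⊃ Q) ⊃ Q): 0.5 ≤ 0.5, so result = 1
  (((((Q ⊃ P) ⊃ Q) ⊃ Q) ⊃ Q) ⊃ Q): 1 > 0.5, so result = 0.5
Checking all 9 assignments confirms none give a value below 0.50.

0.50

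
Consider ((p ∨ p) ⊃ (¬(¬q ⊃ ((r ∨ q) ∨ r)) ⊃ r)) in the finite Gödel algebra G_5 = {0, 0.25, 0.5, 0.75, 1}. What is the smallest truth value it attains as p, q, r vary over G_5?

0.00

The minimum is attained at p = 0.25, q = 0, r = 0:
  (p ∨ p) = max(0.25, 0.25) = 0.25
  ¬q: Gödel ¬ of 0 = 1 (operand is 0)
  (r ∨ q) = max(0, 0) = 0
  ((r ∨ q) ∨ r) = max(0, 0) = 0
  (¬q ⊃ ((r ∨ q) ∨ r)): 1 > 0, so result = 0
  ¬(¬q ⊃ ((r ∨ q) ∨ r)): Gödel ¬ of 0 = 1 (operand is 0)
  (¬(¬q ⊃ ((r ∨ q) ∨ r)) ⊃ r): 1 > 0, so result = 0
  ((p ∨ p) ⊃ (¬(¬q ⊃ ((r ∨ q) ∨ r)) ⊃ r)): 0.25 > 0, so result = 0
Checking all 125 assignments confirms none give a value below 0.00.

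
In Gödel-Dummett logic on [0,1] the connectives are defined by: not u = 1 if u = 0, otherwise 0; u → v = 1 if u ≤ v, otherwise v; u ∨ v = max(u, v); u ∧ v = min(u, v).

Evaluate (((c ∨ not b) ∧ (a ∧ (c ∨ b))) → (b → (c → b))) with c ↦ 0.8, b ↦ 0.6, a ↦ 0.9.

not b: Gödel ¬ of 0.6 = 0 (operand ≠ 0)
(c ∨ not b) = max(0.8, 0) = 0.8
(c ∨ b) = max(0.8, 0.6) = 0.8
(a ∧ (c ∨ b)) = min(0.9, 0.8) = 0.8
((c ∨ not b) ∧ (a ∧ (c ∨ b))) = min(0.8, 0.8) = 0.8
(c → b): 0.8 > 0.6, so result = 0.6
(b → (c → b)): 0.6 ≤ 0.6, so result = 1
(((c ∨ not b) ∧ (a ∧ (c ∨ b))) → (b → (c → b))): 0.8 ≤ 1, so result = 1

1.00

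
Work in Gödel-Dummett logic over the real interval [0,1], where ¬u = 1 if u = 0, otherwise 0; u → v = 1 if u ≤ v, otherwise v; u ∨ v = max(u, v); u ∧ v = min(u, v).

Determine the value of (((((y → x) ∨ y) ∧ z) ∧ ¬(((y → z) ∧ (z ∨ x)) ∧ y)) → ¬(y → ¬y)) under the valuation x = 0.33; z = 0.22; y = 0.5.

1.00

(y → x): 0.5 > 0.33, so result = 0.33
((y → x) ∨ y) = max(0.33, 0.5) = 0.5
(((y → x) ∨ y) ∧ z) = min(0.5, 0.22) = 0.22
(y → z): 0.5 > 0.22, so result = 0.22
(z ∨ x) = max(0.22, 0.33) = 0.33
((y → z) ∧ (z ∨ x)) = min(0.22, 0.33) = 0.22
(((y → z) ∧ (z ∨ x)) ∧ y) = min(0.22, 0.5) = 0.22
¬(((y → z) ∧ (z ∨ x)) ∧ y): Gödel ¬ of 0.22 = 0 (operand ≠ 0)
((((y → x) ∨ y) ∧ z) ∧ ¬(((y → z) ∧ (z ∨ x)) ∧ y)) = min(0.22, 0) = 0
¬y: Gödel ¬ of 0.5 = 0 (operand ≠ 0)
(y → ¬y): 0.5 > 0, so result = 0
¬(y → ¬y): Gödel ¬ of 0 = 1 (operand is 0)
(((((y → x) ∨ y) ∧ z) ∧ ¬(((y → z) ∧ (z ∨ x)) ∧ y)) → ¬(y → ¬y)): 0 ≤ 1, so result = 1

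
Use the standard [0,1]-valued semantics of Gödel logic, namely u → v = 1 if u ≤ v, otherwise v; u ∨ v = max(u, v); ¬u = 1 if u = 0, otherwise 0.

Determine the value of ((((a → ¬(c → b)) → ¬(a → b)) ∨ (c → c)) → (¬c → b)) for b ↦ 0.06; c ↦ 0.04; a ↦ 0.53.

(c → b): 0.04 ≤ 0.06, so result = 1
¬(c → b): Gödel ¬ of 1 = 0 (operand ≠ 0)
(a → ¬(c → b)): 0.53 > 0, so result = 0
(a → b): 0.53 > 0.06, so result = 0.06
¬(a → b): Gödel ¬ of 0.06 = 0 (operand ≠ 0)
((a → ¬(c → b)) → ¬(a → b)): 0 ≤ 0, so result = 1
(c → c): 0.04 ≤ 0.04, so result = 1
(((a → ¬(c → b)) → ¬(a → b)) ∨ (c → c)) = max(1, 1) = 1
¬c: Gödel ¬ of 0.04 = 0 (operand ≠ 0)
(¬c → b): 0 ≤ 0.06, so result = 1
((((a → ¬(c → b)) → ¬(a → b)) ∨ (c → c)) → (¬c → b)): 1 ≤ 1, so result = 1

1.00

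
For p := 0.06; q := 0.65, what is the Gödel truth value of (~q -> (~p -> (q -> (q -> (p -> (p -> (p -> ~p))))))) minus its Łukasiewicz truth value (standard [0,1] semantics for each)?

Gödel evaluation:
  ~q: Gödel ¬ of 0.65 = 0 (operand ≠ 0)
  ~p: Gödel ¬ of 0.06 = 0 (operand ≠ 0)
  ~p: Gödel ¬ of 0.06 = 0 (operand ≠ 0)
  (p -> ~p): 0.06 > 0, so result = 0
  (p -> (p -> ~p)): 0.06 > 0, so result = 0
  (p -> (p -> (p -> ~p))): 0.06 > 0, so result = 0
  (q -> (p -> (p -> (p -> ~p)))): 0.65 > 0, so result = 0
  (q -> (q -> (p -> (p -> (p -> ~p))))): 0.65 > 0, so result = 0
  (~p -> (q -> (q -> (p -> (p -> (p -> ~p)))))): 0 ≤ 0, so result = 1
  (~q -> (~p -> (q -> (q -> (p -> (p -> (p -> ~p))))))): 0 ≤ 1, so result = 1
  Gödel value = 1
Łukasiewicz evaluation:
  ~q: Łukasiewicz ¬ gives 1 − 0.65 = 0.35
  ~p: Łukasiewicz ¬ gives 1 − 0.06 = 0.94
  ~p: Łukasiewicz ¬ gives 1 − 0.06 = 0.94
  (p -> ~p): min(1, 1 − 0.06 + 0.94) = 1
  (p -> (p -> ~p)): min(1, 1 − 0.06 + 1) = 1
  (p -> (p -> (p -> ~p))): min(1, 1 − 0.06 + 1) = 1
  (q -> (p -> (p -> (p -> ~p)))): min(1, 1 − 0.65 + 1) = 1
  (q -> (q -> (p -> (p -> (p -> ~p))))): min(1, 1 − 0.65 + 1) = 1
  (~p -> (q -> (q -> (p -> (p -> (p -> ~p)))))): min(1, 1 − 0.94 + 1) = 1
  (~q -> (~p -> (q -> (q -> (p -> (p -> (p -> ~p))))))): min(1, 1 − 0.35 + 1) = 1
  Łukasiewicz value = 1
Difference: 1 − 1 = 0.00

0.00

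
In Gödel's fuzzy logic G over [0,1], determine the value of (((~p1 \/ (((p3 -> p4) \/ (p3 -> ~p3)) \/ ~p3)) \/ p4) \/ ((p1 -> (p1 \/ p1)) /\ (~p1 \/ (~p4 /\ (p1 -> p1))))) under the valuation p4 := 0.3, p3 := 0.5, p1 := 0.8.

0.30

~p1: Gödel ¬ of 0.8 = 0 (operand ≠ 0)
(p3 -> p4): 0.5 > 0.3, so result = 0.3
~p3: Gödel ¬ of 0.5 = 0 (operand ≠ 0)
(p3 -> ~p3): 0.5 > 0, so result = 0
((p3 -> p4) \/ (p3 -> ~p3)) = max(0.3, 0) = 0.3
~p3: Gödel ¬ of 0.5 = 0 (operand ≠ 0)
(((p3 -> p4) \/ (p3 -> ~p3)) \/ ~p3) = max(0.3, 0) = 0.3
(~p1 \/ (((p3 -> p4) \/ (p3 -> ~p3)) \/ ~p3)) = max(0, 0.3) = 0.3
((~p1 \/ (((p3 -> p4) \/ (p3 -> ~p3)) \/ ~p3)) \/ p4) = max(0.3, 0.3) = 0.3
(p1 \/ p1) = max(0.8, 0.8) = 0.8
(p1 -> (p1 \/ p1)): 0.8 ≤ 0.8, so result = 1
~p1: Gödel ¬ of 0.8 = 0 (operand ≠ 0)
~p4: Gödel ¬ of 0.3 = 0 (operand ≠ 0)
(p1 -> p1): 0.8 ≤ 0.8, so result = 1
(~p4 /\ (p1 -> p1)) = min(0, 1) = 0
(~p1 \/ (~p4 /\ (p1 -> p1))) = max(0, 0) = 0
((p1 -> (p1 \/ p1)) /\ (~p1 \/ (~p4 /\ (p1 -> p1)))) = min(1, 0) = 0
(((~p1 \/ (((p3 -> p4) \/ (p3 -> ~p3)) \/ ~p3)) \/ p4) \/ ((p1 -> (p1 \/ p1)) /\ (~p1 \/ (~p4 /\ (p1 -> p1))))) = max(0.3, 0) = 0.3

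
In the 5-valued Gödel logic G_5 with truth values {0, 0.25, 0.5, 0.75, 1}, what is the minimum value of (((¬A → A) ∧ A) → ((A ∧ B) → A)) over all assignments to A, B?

1.00

Every assignment gives 1. For instance at A = 0, B = 0:
  ¬A: Gödel ¬ of 0 = 1 (operand is 0)
  (¬A → A): 1 > 0, so result = 0
  ((¬A → A) ∧ A) = min(0, 0) = 0
  (A ∧ B) = min(0, 0) = 0
  ((A ∧ B) → A): 0 ≤ 0, so result = 1
  (((¬A → A) ∧ A) → ((A ∧ B) → A)): 0 ≤ 1, so result = 1
All 25 assignments give value 1 — the formula is a G_5-tautology.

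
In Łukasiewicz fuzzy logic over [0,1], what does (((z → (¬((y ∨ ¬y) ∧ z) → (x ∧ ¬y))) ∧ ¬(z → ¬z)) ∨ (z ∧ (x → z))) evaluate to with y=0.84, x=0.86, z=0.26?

¬y: Łukasiewicz ¬ gives 1 − 0.84 = 0.16
(y ∨ ¬y) = max(0.84, 0.16) = 0.84
((y ∨ ¬y) ∧ z) = min(0.84, 0.26) = 0.26
¬((y ∨ ¬y) ∧ z): Łukasiewicz ¬ gives 1 − 0.26 = 0.74
¬y: Łukasiewicz ¬ gives 1 − 0.84 = 0.16
(x ∧ ¬y) = min(0.86, 0.16) = 0.16
(¬((y ∨ ¬y) ∧ z) → (x ∧ ¬y)): min(1, 1 − 0.74 + 0.16) = 0.42
(z → (¬((y ∨ ¬y) ∧ z) → (x ∧ ¬y))): min(1, 1 − 0.26 + 0.42) = 1
¬z: Łukasiewicz ¬ gives 1 − 0.26 = 0.74
(z → ¬z): min(1, 1 − 0.26 + 0.74) = 1
¬(z → ¬z): Łukasiewicz ¬ gives 1 − 1 = 0
((z → (¬((y ∨ ¬y) ∧ z) → (x ∧ ¬y))) ∧ ¬(z → ¬z)) = min(1, 0) = 0
(x → z): min(1, 1 − 0.86 + 0.26) = 0.4
(z ∧ (x → z)) = min(0.26, 0.4) = 0.26
(((z → (¬((y ∨ ¬y) ∧ z) → (x ∧ ¬y))) ∧ ¬(z → ¬z)) ∨ (z ∧ (x → z))) = max(0, 0.26) = 0.26

0.26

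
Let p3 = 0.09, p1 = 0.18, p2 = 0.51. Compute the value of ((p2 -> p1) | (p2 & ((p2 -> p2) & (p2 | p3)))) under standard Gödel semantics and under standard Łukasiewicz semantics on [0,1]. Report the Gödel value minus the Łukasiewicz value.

Gödel evaluation:
  (p2 -> p1): 0.51 > 0.18, so result = 0.18
  (p2 -> p2): 0.51 ≤ 0.51, so result = 1
  (p2 | p3) = max(0.51, 0.09) = 0.51
  ((p2 -> p2) & (p2 | p3)) = min(1, 0.51) = 0.51
  (p2 & ((p2 -> p2) & (p2 | p3))) = min(0.51, 0.51) = 0.51
  ((p2 -> p1) | (p2 & ((p2 -> p2) & (p2 | p3)))) = max(0.18, 0.51) = 0.51
  Gödel value = 0.51
Łukasiewicz evaluation:
  (p2 -> p1): min(1, 1 − 0.51 + 0.18) = 0.67
  (p2 -> p2): min(1, 1 − 0.51 + 0.51) = 1
  (p2 | p3) = max(0.51, 0.09) = 0.51
  ((p2 -> p2) & (p2 | p3)) = min(1, 0.51) = 0.51
  (p2 & ((p2 -> p2) & (p2 | p3))) = min(0.51, 0.51) = 0.51
  ((p2 -> p1) | (p2 & ((p2 -> p2) & (p2 | p3)))) = max(0.67, 0.51) = 0.67
  Łukasiewicz value = 0.67
Difference: 0.51 − 0.67 = -0.16

-0.16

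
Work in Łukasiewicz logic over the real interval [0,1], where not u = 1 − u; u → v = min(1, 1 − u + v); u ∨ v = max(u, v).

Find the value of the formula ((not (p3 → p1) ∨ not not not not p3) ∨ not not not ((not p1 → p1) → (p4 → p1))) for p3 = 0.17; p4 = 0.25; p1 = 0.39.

0.17

(p3 → p1): min(1, 1 − 0.17 + 0.39) = 1
not (p3 → p1): Łukasiewicz ¬ gives 1 − 1 = 0
not p3: Łukasiewicz ¬ gives 1 − 0.17 = 0.83
not not p3: Łukasiewicz ¬ gives 1 − 0.83 = 0.17
not not not p3: Łukasiewicz ¬ gives 1 − 0.17 = 0.83
not not not not p3: Łukasiewicz ¬ gives 1 − 0.83 = 0.17
(not (p3 → p1) ∨ not not not not p3) = max(0, 0.17) = 0.17
not p1: Łukasiewicz ¬ gives 1 − 0.39 = 0.61
(not p1 → p1): min(1, 1 − 0.61 + 0.39) = 0.78
(p4 → p1): min(1, 1 − 0.25 + 0.39) = 1
((not p1 → p1) → (p4 → p1)): min(1, 1 − 0.78 + 1) = 1
not ((not p1 → p1) → (p4 → p1)): Łukasiewicz ¬ gives 1 − 1 = 0
not not ((not p1 → p1) → (p4 → p1)): Łukasiewicz ¬ gives 1 − 0 = 1
not not not ((not p1 → p1) → (p4 → p1)): Łukasiewicz ¬ gives 1 − 1 = 0
((not (p3 → p1) ∨ not not not not p3) ∨ not not not ((not p1 → p1) → (p4 → p1))) = max(0.17, 0) = 0.17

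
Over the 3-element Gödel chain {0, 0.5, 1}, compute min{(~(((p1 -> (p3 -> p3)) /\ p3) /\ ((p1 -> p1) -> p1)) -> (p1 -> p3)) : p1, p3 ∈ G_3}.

The minimum is attained at p1 = 0.5, p3 = 0:
  (p3 -> p3): 0 ≤ 0, so result = 1
  (p1 -> (p3 -> p3)): 0.5 ≤ 1, so result = 1
  ((p1 -> (p3 -> p3)) /\ p3) = min(1, 0) = 0
  (p1 -> p1): 0.5 ≤ 0.5, so result = 1
  ((p1 -> p1) -> p1): 1 > 0.5, so result = 0.5
  (((p1 -> (p3 -> p3)) /\ p3) /\ ((p1 -> p1) -> p1)) = min(0, 0.5) = 0
  ~(((p1 -> (p3 -> p3)) /\ p3) /\ ((p1 -> p1) -> p1)): Gödel ¬ of 0 = 1 (operand is 0)
  (p1 -> p3): 0.5 > 0, so result = 0
  (~(((p1 -> (p3 -> p3)) /\ p3) /\ ((p1 -> p1) -> p1)) -> (p1 -> p3)): 1 > 0, so result = 0
Checking all 9 assignments confirms none give a value below 0.00.

0.00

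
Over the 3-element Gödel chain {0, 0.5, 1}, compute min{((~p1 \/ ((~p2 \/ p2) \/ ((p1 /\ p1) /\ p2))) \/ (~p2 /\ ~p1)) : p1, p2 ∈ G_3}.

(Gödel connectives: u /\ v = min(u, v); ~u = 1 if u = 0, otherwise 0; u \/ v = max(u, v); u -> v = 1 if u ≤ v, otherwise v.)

0.50

The minimum is attained at p1 = 0.5, p2 = 0.5:
  ~p1: Gödel ¬ of 0.5 = 0 (operand ≠ 0)
  ~p2: Gödel ¬ of 0.5 = 0 (operand ≠ 0)
  (~p2 \/ p2) = max(0, 0.5) = 0.5
  (p1 /\ p1) = min(0.5, 0.5) = 0.5
  ((p1 /\ p1) /\ p2) = min(0.5, 0.5) = 0.5
  ((~p2 \/ p2) \/ ((p1 /\ p1) /\ p2)) = max(0.5, 0.5) = 0.5
  (~p1 \/ ((~p2 \/ p2) \/ ((p1 /\ p1) /\ p2))) = max(0, 0.5) = 0.5
  ~p2: Gödel ¬ of 0.5 = 0 (operand ≠ 0)
  ~p1: Gödel ¬ of 0.5 = 0 (operand ≠ 0)
  (~p2 /\ ~p1) = min(0, 0) = 0
  ((~p1 \/ ((~p2 \/ p2) \/ ((p1 /\ p1) /\ p2))) \/ (~p2 /\ ~p1)) = max(0.5, 0) = 0.5
Checking all 9 assignments confirms none give a value below 0.50.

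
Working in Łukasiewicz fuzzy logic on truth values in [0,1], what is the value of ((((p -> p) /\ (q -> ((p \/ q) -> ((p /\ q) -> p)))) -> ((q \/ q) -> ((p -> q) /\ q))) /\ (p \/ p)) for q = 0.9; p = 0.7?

0.70

(p -> p): min(1, 1 − 0.7 + 0.7) = 1
(p \/ q) = max(0.7, 0.9) = 0.9
(p /\ q) = min(0.7, 0.9) = 0.7
((p /\ q) -> p): min(1, 1 − 0.7 + 0.7) = 1
((p \/ q) -> ((p /\ q) -> p)): min(1, 1 − 0.9 + 1) = 1
(q -> ((p \/ q) -> ((p /\ q) -> p))): min(1, 1 − 0.9 + 1) = 1
((p -> p) /\ (q -> ((p \/ q) -> ((p /\ q) -> p)))) = min(1, 1) = 1
(q \/ q) = max(0.9, 0.9) = 0.9
(p -> q): min(1, 1 − 0.7 + 0.9) = 1
((p -> q) /\ q) = min(1, 0.9) = 0.9
((q \/ q) -> ((p -> q) /\ q)): min(1, 1 − 0.9 + 0.9) = 1
(((p -> p) /\ (q -> ((p \/ q) -> ((p /\ q) -> p)))) -> ((q \/ q) -> ((p -> q) /\ q))): min(1, 1 − 1 + 1) = 1
(p \/ p) = max(0.7, 0.7) = 0.7
((((p -> p) /\ (q -> ((p \/ q) -> ((p /\ q) -> p)))) -> ((q \/ q) -> ((p -> q) /\ q))) /\ (p \/ p)) = min(1, 0.7) = 0.7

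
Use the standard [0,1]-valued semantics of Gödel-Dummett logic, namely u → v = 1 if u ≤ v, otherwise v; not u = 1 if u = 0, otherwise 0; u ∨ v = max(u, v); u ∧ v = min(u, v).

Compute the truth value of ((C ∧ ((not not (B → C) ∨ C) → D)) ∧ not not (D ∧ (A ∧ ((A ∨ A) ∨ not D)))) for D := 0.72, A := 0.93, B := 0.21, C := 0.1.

0.10

(B → C): 0.21 > 0.1, so result = 0.1
not (B → C): Gödel ¬ of 0.1 = 0 (operand ≠ 0)
not not (B → C): Gödel ¬ of 0 = 1 (operand is 0)
(not not (B → C) ∨ C) = max(1, 0.1) = 1
((not not (B → C) ∨ C) → D): 1 > 0.72, so result = 0.72
(C ∧ ((not not (B → C) ∨ C) → D)) = min(0.1, 0.72) = 0.1
(A ∨ A) = max(0.93, 0.93) = 0.93
not D: Gödel ¬ of 0.72 = 0 (operand ≠ 0)
((A ∨ A) ∨ not D) = max(0.93, 0) = 0.93
(A ∧ ((A ∨ A) ∨ not D)) = min(0.93, 0.93) = 0.93
(D ∧ (A ∧ ((A ∨ A) ∨ not D))) = min(0.72, 0.93) = 0.72
not (D ∧ (A ∧ ((A ∨ A) ∨ not D))): Gödel ¬ of 0.72 = 0 (operand ≠ 0)
not not (D ∧ (A ∧ ((A ∨ A) ∨ not D))): Gödel ¬ of 0 = 1 (operand is 0)
((C ∧ ((not not (B → C) ∨ C) → D)) ∧ not not (D ∧ (A ∧ ((A ∨ A) ∨ not D)))) = min(0.1, 1) = 0.1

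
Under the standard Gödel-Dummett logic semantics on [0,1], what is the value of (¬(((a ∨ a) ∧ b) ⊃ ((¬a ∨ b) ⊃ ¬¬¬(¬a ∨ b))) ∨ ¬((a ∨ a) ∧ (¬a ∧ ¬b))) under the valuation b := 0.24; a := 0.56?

(a ∨ a) = max(0.56, 0.56) = 0.56
((a ∨ a) ∧ b) = min(0.56, 0.24) = 0.24
¬a: Gödel ¬ of 0.56 = 0 (operand ≠ 0)
(¬a ∨ b) = max(0, 0.24) = 0.24
¬a: Gödel ¬ of 0.56 = 0 (operand ≠ 0)
(¬a ∨ b) = max(0, 0.24) = 0.24
¬(¬a ∨ b): Gödel ¬ of 0.24 = 0 (operand ≠ 0)
¬¬(¬a ∨ b): Gödel ¬ of 0 = 1 (operand is 0)
¬¬¬(¬a ∨ b): Gödel ¬ of 1 = 0 (operand ≠ 0)
((¬a ∨ b) ⊃ ¬¬¬(¬a ∨ b)): 0.24 > 0, so result = 0
(((a ∨ a) ∧ b) ⊃ ((¬a ∨ b) ⊃ ¬¬¬(¬a ∨ b))): 0.24 > 0, so result = 0
¬(((a ∨ a) ∧ b) ⊃ ((¬a ∨ b) ⊃ ¬¬¬(¬a ∨ b))): Gödel ¬ of 0 = 1 (operand is 0)
(a ∨ a) = max(0.56, 0.56) = 0.56
¬a: Gödel ¬ of 0.56 = 0 (operand ≠ 0)
¬b: Gödel ¬ of 0.24 = 0 (operand ≠ 0)
(¬a ∧ ¬b) = min(0, 0) = 0
((a ∨ a) ∧ (¬a ∧ ¬b)) = min(0.56, 0) = 0
¬((a ∨ a) ∧ (¬a ∧ ¬b)): Gödel ¬ of 0 = 1 (operand is 0)
(¬(((a ∨ a) ∧ b) ⊃ ((¬a ∨ b) ⊃ ¬¬¬(¬a ∨ b))) ∨ ¬((a ∨ a) ∧ (¬a ∧ ¬b))) = max(1, 1) = 1

1.00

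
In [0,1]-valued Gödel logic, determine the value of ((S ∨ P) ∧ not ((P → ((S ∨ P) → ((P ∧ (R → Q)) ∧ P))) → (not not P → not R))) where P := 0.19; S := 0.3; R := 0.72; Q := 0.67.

(S ∨ P) = max(0.3, 0.19) = 0.3
(S ∨ P) = max(0.3, 0.19) = 0.3
(R → Q): 0.72 > 0.67, so result = 0.67
(P ∧ (R → Q)) = min(0.19, 0.67) = 0.19
((P ∧ (R → Q)) ∧ P) = min(0.19, 0.19) = 0.19
((S ∨ P) → ((P ∧ (R → Q)) ∧ P)): 0.3 > 0.19, so result = 0.19
(P → ((S ∨ P) → ((P ∧ (R → Q)) ∧ P))): 0.19 ≤ 0.19, so result = 1
not P: Gödel ¬ of 0.19 = 0 (operand ≠ 0)
not not P: Gödel ¬ of 0 = 1 (operand is 0)
not R: Gödel ¬ of 0.72 = 0 (operand ≠ 0)
(not not P → not R): 1 > 0, so result = 0
((P → ((S ∨ P) → ((P ∧ (R → Q)) ∧ P))) → (not not P → not R)): 1 > 0, so result = 0
not ((P → ((S ∨ P) → ((P ∧ (R → Q)) ∧ P))) → (not not P → not R)): Gödel ¬ of 0 = 1 (operand is 0)
((S ∨ P) ∧ not ((P → ((S ∨ P) → ((P ∧ (R → Q)) ∧ P))) → (not not P → not R))) = min(0.3, 1) = 0.3

0.30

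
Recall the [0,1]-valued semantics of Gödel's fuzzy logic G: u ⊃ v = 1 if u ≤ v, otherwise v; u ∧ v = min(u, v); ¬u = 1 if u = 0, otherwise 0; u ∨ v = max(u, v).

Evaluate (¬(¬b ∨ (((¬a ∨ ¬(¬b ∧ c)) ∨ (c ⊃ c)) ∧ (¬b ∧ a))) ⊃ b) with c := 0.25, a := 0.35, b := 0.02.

0.02

¬b: Gödel ¬ of 0.02 = 0 (operand ≠ 0)
¬a: Gödel ¬ of 0.35 = 0 (operand ≠ 0)
¬b: Gödel ¬ of 0.02 = 0 (operand ≠ 0)
(¬b ∧ c) = min(0, 0.25) = 0
¬(¬b ∧ c): Gödel ¬ of 0 = 1 (operand is 0)
(¬a ∨ ¬(¬b ∧ c)) = max(0, 1) = 1
(c ⊃ c): 0.25 ≤ 0.25, so result = 1
((¬a ∨ ¬(¬b ∧ c)) ∨ (c ⊃ c)) = max(1, 1) = 1
¬b: Gödel ¬ of 0.02 = 0 (operand ≠ 0)
(¬b ∧ a) = min(0, 0.35) = 0
(((¬a ∨ ¬(¬b ∧ c)) ∨ (c ⊃ c)) ∧ (¬b ∧ a)) = min(1, 0) = 0
(¬b ∨ (((¬a ∨ ¬(¬b ∧ c)) ∨ (c ⊃ c)) ∧ (¬b ∧ a))) = max(0, 0) = 0
¬(¬b ∨ (((¬a ∨ ¬(¬b ∧ c)) ∨ (c ⊃ c)) ∧ (¬b ∧ a))): Gödel ¬ of 0 = 1 (operand is 0)
(¬(¬b ∨ (((¬a ∨ ¬(¬b ∧ c)) ∨ (c ⊃ c)) ∧ (¬b ∧ a))) ⊃ b): 1 > 0.02, so result = 0.02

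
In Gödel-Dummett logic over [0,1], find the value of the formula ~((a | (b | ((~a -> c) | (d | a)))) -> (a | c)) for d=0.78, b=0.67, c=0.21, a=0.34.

0.00

~a: Gödel ¬ of 0.34 = 0 (operand ≠ 0)
(~a -> c): 0 ≤ 0.21, so result = 1
(d | a) = max(0.78, 0.34) = 0.78
((~a -> c) | (d | a)) = max(1, 0.78) = 1
(b | ((~a -> c) | (d | a))) = max(0.67, 1) = 1
(a | (b | ((~a -> c) | (d | a)))) = max(0.34, 1) = 1
(a | c) = max(0.34, 0.21) = 0.34
((a | (b | ((~a -> c) | (d | a)))) -> (a | c)): 1 > 0.34, so result = 0.34
~((a | (b | ((~a -> c) | (d | a)))) -> (a | c)): Gödel ¬ of 0.34 = 0 (operand ≠ 0)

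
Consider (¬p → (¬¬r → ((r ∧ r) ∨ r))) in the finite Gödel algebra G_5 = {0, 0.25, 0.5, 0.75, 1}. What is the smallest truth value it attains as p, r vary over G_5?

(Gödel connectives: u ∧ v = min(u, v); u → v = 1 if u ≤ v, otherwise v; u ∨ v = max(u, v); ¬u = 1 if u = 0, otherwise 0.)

The minimum is attained at p = 0, r = 0.25:
  ¬p: Gödel ¬ of 0 = 1 (operand is 0)
  ¬r: Gödel ¬ of 0.25 = 0 (operand ≠ 0)
  ¬¬r: Gödel ¬ of 0 = 1 (operand is 0)
  (r ∧ r) = min(0.25, 0.25) = 0.25
  ((r ∧ r) ∨ r) = max(0.25, 0.25) = 0.25
  (¬¬r → ((r ∧ r) ∨ r)): 1 > 0.25, so result = 0.25
  (¬p → (¬¬r → ((r ∧ r) ∨ r))): 1 > 0.25, so result = 0.25
Checking all 25 assignments confirms none give a value below 0.25.

0.25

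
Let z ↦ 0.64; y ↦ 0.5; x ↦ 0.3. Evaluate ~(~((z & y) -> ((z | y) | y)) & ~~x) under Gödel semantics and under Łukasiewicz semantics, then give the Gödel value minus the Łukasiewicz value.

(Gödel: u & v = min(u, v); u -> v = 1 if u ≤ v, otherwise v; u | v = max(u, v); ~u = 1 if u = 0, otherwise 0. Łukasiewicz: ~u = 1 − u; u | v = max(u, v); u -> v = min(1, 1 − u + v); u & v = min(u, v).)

0.00

Gödel evaluation:
  (z & y) = min(0.64, 0.5) = 0.5
  (z | y) = max(0.64, 0.5) = 0.64
  ((z | y) | y) = max(0.64, 0.5) = 0.64
  ((z & y) -> ((z | y) | y)): 0.5 ≤ 0.64, so result = 1
  ~((z & y) -> ((z | y) | y)): Gödel ¬ of 1 = 0 (operand ≠ 0)
  ~x: Gödel ¬ of 0.3 = 0 (operand ≠ 0)
  ~~x: Gödel ¬ of 0 = 1 (operand is 0)
  (~((z & y) -> ((z | y) | y)) & ~~x) = min(0, 1) = 0
  ~(~((z & y) -> ((z | y) | y)) & ~~x): Gödel ¬ of 0 = 1 (operand is 0)
  Gödel value = 1
Łukasiewicz evaluation:
  (z & y) = min(0.64, 0.5) = 0.5
  (z | y) = max(0.64, 0.5) = 0.64
  ((z | y) | y) = max(0.64, 0.5) = 0.64
  ((z & y) -> ((z | y) | y)): min(1, 1 − 0.5 + 0.64) = 1
  ~((z & y) -> ((z | y) | y)): Łukasiewicz ¬ gives 1 − 1 = 0
  ~x: Łukasiewicz ¬ gives 1 − 0.3 = 0.7
  ~~x: Łukasiewicz ¬ gives 1 − 0.7 = 0.3
  (~((z & y) -> ((z | y) | y)) & ~~x) = min(0, 0.3) = 0
  ~(~((z & y) -> ((z | y) | y)) & ~~x): Łukasiewicz ¬ gives 1 − 0 = 1
  Łukasiewicz value = 1
Difference: 1 − 1 = 0.00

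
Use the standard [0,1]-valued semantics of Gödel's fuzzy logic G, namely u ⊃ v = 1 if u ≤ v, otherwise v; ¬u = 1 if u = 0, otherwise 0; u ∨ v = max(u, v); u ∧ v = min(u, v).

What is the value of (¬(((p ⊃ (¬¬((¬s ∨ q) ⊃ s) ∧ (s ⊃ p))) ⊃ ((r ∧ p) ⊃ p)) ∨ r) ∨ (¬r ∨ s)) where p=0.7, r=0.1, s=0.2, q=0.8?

0.20

¬s: Gödel ¬ of 0.2 = 0 (operand ≠ 0)
(¬s ∨ q) = max(0, 0.8) = 0.8
((¬s ∨ q) ⊃ s): 0.8 > 0.2, so result = 0.2
¬((¬s ∨ q) ⊃ s): Gödel ¬ of 0.2 = 0 (operand ≠ 0)
¬¬((¬s ∨ q) ⊃ s): Gödel ¬ of 0 = 1 (operand is 0)
(s ⊃ p): 0.2 ≤ 0.7, so result = 1
(¬¬((¬s ∨ q) ⊃ s) ∧ (s ⊃ p)) = min(1, 1) = 1
(p ⊃ (¬¬((¬s ∨ q) ⊃ s) ∧ (s ⊃ p))): 0.7 ≤ 1, so result = 1
(r ∧ p) = min(0.1, 0.7) = 0.1
((r ∧ p) ⊃ p): 0.1 ≤ 0.7, so result = 1
((p ⊃ (¬¬((¬s ∨ q) ⊃ s) ∧ (s ⊃ p))) ⊃ ((r ∧ p) ⊃ p)): 1 ≤ 1, so result = 1
(((p ⊃ (¬¬((¬s ∨ q) ⊃ s) ∧ (s ⊃ p))) ⊃ ((r ∧ p) ⊃ p)) ∨ r) = max(1, 0.1) = 1
¬(((p ⊃ (¬¬((¬s ∨ q) ⊃ s) ∧ (s ⊃ p))) ⊃ ((r ∧ p) ⊃ p)) ∨ r): Gödel ¬ of 1 = 0 (operand ≠ 0)
¬r: Gödel ¬ of 0.1 = 0 (operand ≠ 0)
(¬r ∨ s) = max(0, 0.2) = 0.2
(¬(((p ⊃ (¬¬((¬s ∨ q) ⊃ s) ∧ (s ⊃ p))) ⊃ ((r ∧ p) ⊃ p)) ∨ r) ∨ (¬r ∨ s)) = max(0, 0.2) = 0.2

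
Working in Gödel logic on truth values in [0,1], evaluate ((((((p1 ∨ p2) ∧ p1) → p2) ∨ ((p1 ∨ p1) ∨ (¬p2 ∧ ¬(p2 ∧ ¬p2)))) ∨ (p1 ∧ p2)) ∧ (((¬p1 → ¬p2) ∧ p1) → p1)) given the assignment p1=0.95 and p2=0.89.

(p1 ∨ p2) = max(0.95, 0.89) = 0.95
((p1 ∨ p2) ∧ p1) = min(0.95, 0.95) = 0.95
(((p1 ∨ p2) ∧ p1) → p2): 0.95 > 0.89, so result = 0.89
(p1 ∨ p1) = max(0.95, 0.95) = 0.95
¬p2: Gödel ¬ of 0.89 = 0 (operand ≠ 0)
¬p2: Gödel ¬ of 0.89 = 0 (operand ≠ 0)
(p2 ∧ ¬p2) = min(0.89, 0) = 0
¬(p2 ∧ ¬p2): Gödel ¬ of 0 = 1 (operand is 0)
(¬p2 ∧ ¬(p2 ∧ ¬p2)) = min(0, 1) = 0
((p1 ∨ p1) ∨ (¬p2 ∧ ¬(p2 ∧ ¬p2))) = max(0.95, 0) = 0.95
((((p1 ∨ p2) ∧ p1) → p2) ∨ ((p1 ∨ p1) ∨ (¬p2 ∧ ¬(p2 ∧ ¬p2)))) = max(0.89, 0.95) = 0.95
(p1 ∧ p2) = min(0.95, 0.89) = 0.89
(((((p1 ∨ p2) ∧ p1) → p2) ∨ ((p1 ∨ p1) ∨ (¬p2 ∧ ¬(p2 ∧ ¬p2)))) ∨ (p1 ∧ p2)) = max(0.95, 0.89) = 0.95
¬p1: Gödel ¬ of 0.95 = 0 (operand ≠ 0)
¬p2: Gödel ¬ of 0.89 = 0 (operand ≠ 0)
(¬p1 → ¬p2): 0 ≤ 0, so result = 1
((¬p1 → ¬p2) ∧ p1) = min(1, 0.95) = 0.95
(((¬p1 → ¬p2) ∧ p1) → p1): 0.95 ≤ 0.95, so result = 1
((((((p1 ∨ p2) ∧ p1) → p2) ∨ ((p1 ∨ p1) ∨ (¬p2 ∧ ¬(p2 ∧ ¬p2)))) ∨ (p1 ∧ p2)) ∧ (((¬p1 → ¬p2) ∧ p1) → p1)) = min(0.95, 1) = 0.95

0.95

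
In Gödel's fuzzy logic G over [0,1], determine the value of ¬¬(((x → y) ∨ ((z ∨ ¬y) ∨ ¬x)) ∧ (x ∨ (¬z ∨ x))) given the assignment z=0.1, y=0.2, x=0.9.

1.00

(x → y): 0.9 > 0.2, so result = 0.2
¬y: Gödel ¬ of 0.2 = 0 (operand ≠ 0)
(z ∨ ¬y) = max(0.1, 0) = 0.1
¬x: Gödel ¬ of 0.9 = 0 (operand ≠ 0)
((z ∨ ¬y) ∨ ¬x) = max(0.1, 0) = 0.1
((x → y) ∨ ((z ∨ ¬y) ∨ ¬x)) = max(0.2, 0.1) = 0.2
¬z: Gödel ¬ of 0.1 = 0 (operand ≠ 0)
(¬z ∨ x) = max(0, 0.9) = 0.9
(x ∨ (¬z ∨ x)) = max(0.9, 0.9) = 0.9
(((x → y) ∨ ((z ∨ ¬y) ∨ ¬x)) ∧ (x ∨ (¬z ∨ x))) = min(0.2, 0.9) = 0.2
¬(((x → y) ∨ ((z ∨ ¬y) ∨ ¬x)) ∧ (x ∨ (¬z ∨ x))): Gödel ¬ of 0.2 = 0 (operand ≠ 0)
¬¬(((x → y) ∨ ((z ∨ ¬y) ∨ ¬x)) ∧ (x ∨ (¬z ∨ x))): Gödel ¬ of 0 = 1 (operand is 0)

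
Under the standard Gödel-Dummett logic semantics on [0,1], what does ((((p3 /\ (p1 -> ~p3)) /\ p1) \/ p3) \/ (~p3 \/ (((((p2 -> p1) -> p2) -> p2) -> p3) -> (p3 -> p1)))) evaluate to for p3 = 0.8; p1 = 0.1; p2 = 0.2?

~p3: Gödel ¬ of 0.8 = 0 (operand ≠ 0)
(p1 -> ~p3): 0.1 > 0, so result = 0
(p3 /\ (p1 -> ~p3)) = min(0.8, 0) = 0
((p3 /\ (p1 -> ~p3)) /\ p1) = min(0, 0.1) = 0
(((p3 /\ (p1 -> ~p3)) /\ p1) \/ p3) = max(0, 0.8) = 0.8
~p3: Gödel ¬ of 0.8 = 0 (operand ≠ 0)
(p2 -> p1): 0.2 > 0.1, so result = 0.1
((p2 -> p1) -> p2): 0.1 ≤ 0.2, so result = 1
(((p2 -> p1) -> p2) -> p2): 1 > 0.2, so result = 0.2
((((p2 -> p1) -> p2) -> p2) -> p3): 0.2 ≤ 0.8, so result = 1
(p3 -> p1): 0.8 > 0.1, so result = 0.1
(((((p2 -> p1) -> p2) -> p2) -> p3) -> (p3 -> p1)): 1 > 0.1, so result = 0.1
(~p3 \/ (((((p2 -> p1) -> p2) -> p2) -> p3) -> (p3 -> p1))) = max(0, 0.1) = 0.1
((((p3 /\ (p1 -> ~p3)) /\ p1) \/ p3) \/ (~p3 \/ (((((p2 -> p1) -> p2) -> p2) -> p3) -> (p3 -> p1)))) = max(0.8, 0.1) = 0.8

0.80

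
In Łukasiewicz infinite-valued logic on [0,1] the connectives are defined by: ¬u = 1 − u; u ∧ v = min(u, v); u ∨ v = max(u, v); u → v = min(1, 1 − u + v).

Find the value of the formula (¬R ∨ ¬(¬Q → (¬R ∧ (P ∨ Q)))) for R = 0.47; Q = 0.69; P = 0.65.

¬R: Łukasiewicz ¬ gives 1 − 0.47 = 0.53
¬Q: Łukasiewicz ¬ gives 1 − 0.69 = 0.31
¬R: Łukasiewicz ¬ gives 1 − 0.47 = 0.53
(P ∨ Q) = max(0.65, 0.69) = 0.69
(¬R ∧ (P ∨ Q)) = min(0.53, 0.69) = 0.53
(¬Q → (¬R ∧ (P ∨ Q))): min(1, 1 − 0.31 + 0.53) = 1
¬(¬Q → (¬R ∧ (P ∨ Q))): Łukasiewicz ¬ gives 1 − 1 = 0
(¬R ∨ ¬(¬Q → (¬R ∧ (P ∨ Q)))) = max(0.53, 0) = 0.53

0.53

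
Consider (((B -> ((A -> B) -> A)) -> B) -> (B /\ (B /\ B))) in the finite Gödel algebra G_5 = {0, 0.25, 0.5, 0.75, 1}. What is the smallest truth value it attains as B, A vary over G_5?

The minimum is attained at B = 0.25, A = 0:
  (A -> B): 0 ≤ 0.25, so result = 1
  ((A -> B) -> A): 1 > 0, so result = 0
  (B -> ((A -> B) -> A)): 0.25 > 0, so result = 0
  ((B -> ((A -> B) -> A)) -> B): 0 ≤ 0.25, so result = 1
  (B /\ B) = min(0.25, 0.25) = 0.25
  (B /\ (B /\ B)) = min(0.25, 0.25) = 0.25
  (((B -> ((A -> B) -> A)) -> B) -> (B /\ (B /\ B))): 1 > 0.25, so result = 0.25
Checking all 25 assignments confirms none give a value below 0.25.

0.25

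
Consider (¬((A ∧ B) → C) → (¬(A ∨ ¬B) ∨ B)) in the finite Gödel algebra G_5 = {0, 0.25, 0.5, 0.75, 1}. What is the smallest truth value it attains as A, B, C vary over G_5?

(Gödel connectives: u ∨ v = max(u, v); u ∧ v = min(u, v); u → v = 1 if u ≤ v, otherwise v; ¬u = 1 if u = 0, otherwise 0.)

0.25

The minimum is attained at A = 0.25, B = 0.25, C = 0:
  (A ∧ B) = min(0.25, 0.25) = 0.25
  ((A ∧ B) → C): 0.25 > 0, so result = 0
  ¬((A ∧ B) → C): Gödel ¬ of 0 = 1 (operand is 0)
  ¬B: Gödel ¬ of 0.25 = 0 (operand ≠ 0)
  (A ∨ ¬B) = max(0.25, 0) = 0.25
  ¬(A ∨ ¬B): Gödel ¬ of 0.25 = 0 (operand ≠ 0)
  (¬(A ∨ ¬B) ∨ B) = max(0, 0.25) = 0.25
  (¬((A ∧ B) → C) → (¬(A ∨ ¬B) ∨ B)): 1 > 0.25, so result = 0.25
Checking all 125 assignments confirms none give a value below 0.25.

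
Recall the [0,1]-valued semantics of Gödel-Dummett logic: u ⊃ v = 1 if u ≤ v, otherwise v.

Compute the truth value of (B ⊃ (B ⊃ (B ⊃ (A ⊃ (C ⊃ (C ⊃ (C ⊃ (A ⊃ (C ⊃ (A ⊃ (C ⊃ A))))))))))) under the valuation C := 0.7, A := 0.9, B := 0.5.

(C ⊃ A): 0.7 ≤ 0.9, so result = 1
(A ⊃ (C ⊃ A)): 0.9 ≤ 1, so result = 1
(C ⊃ (A ⊃ (C ⊃ A))): 0.7 ≤ 1, so result = 1
(A ⊃ (C ⊃ (A ⊃ (C ⊃ A)))): 0.9 ≤ 1, so result = 1
(C ⊃ (A ⊃ (C ⊃ (A ⊃ (C ⊃ A))))): 0.7 ≤ 1, so result = 1
(C ⊃ (C ⊃ (A ⊃ (C ⊃ (A ⊃ (C ⊃ A)))))): 0.7 ≤ 1, so result = 1
(C ⊃ (C ⊃ (C ⊃ (A ⊃ (C ⊃ (A ⊃ (C ⊃ A))))))): 0.7 ≤ 1, so result = 1
(A ⊃ (C ⊃ (C ⊃ (C ⊃ (A ⊃ (C ⊃ (A ⊃ (C ⊃ A)))))))): 0.9 ≤ 1, so result = 1
(B ⊃ (A ⊃ (C ⊃ (C ⊃ (C ⊃ (A ⊃ (C ⊃ (A ⊃ (C ⊃ A))))))))): 0.5 ≤ 1, so result = 1
(B ⊃ (B ⊃ (A ⊃ (C ⊃ (C ⊃ (C ⊃ (A ⊃ (C ⊃ (A ⊃ (C ⊃ A)))))))))): 0.5 ≤ 1, so result = 1
(B ⊃ (B ⊃ (B ⊃ (A ⊃ (C ⊃ (C ⊃ (C ⊃ (A ⊃ (C ⊃ (A ⊃ (C ⊃ A))))))))))): 0.5 ≤ 1, so result = 1

1.00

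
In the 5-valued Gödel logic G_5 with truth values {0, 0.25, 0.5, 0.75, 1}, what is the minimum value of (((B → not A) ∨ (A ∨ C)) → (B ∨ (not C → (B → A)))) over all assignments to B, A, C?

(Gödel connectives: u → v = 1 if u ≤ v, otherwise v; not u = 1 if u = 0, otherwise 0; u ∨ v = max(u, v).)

The minimum is attained at B = 0.25, A = 0, C = 0:
  not A: Gödel ¬ of 0 = 1 (operand is 0)
  (B → not A): 0.25 ≤ 1, so result = 1
  (A ∨ C) = max(0, 0) = 0
  ((B → not A) ∨ (A ∨ C)) = max(1, 0) = 1
  not C: Gödel ¬ of 0 = 1 (operand is 0)
  (B → A): 0.25 > 0, so result = 0
  (not C → (B → A)): 1 > 0, so result = 0
  (B ∨ (not C → (B → A))) = max(0.25, 0) = 0.25
  (((B → not A) ∨ (A ∨ C)) → (B ∨ (not C → (B → A)))): 1 > 0.25, so result = 0.25
Checking all 125 assignments confirms none give a value below 0.25.

0.25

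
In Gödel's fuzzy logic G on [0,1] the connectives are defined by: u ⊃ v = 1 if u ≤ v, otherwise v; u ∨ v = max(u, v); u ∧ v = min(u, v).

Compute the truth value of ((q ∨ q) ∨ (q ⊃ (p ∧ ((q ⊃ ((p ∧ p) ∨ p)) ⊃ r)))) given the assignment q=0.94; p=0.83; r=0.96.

0.94

(q ∨ q) = max(0.94, 0.94) = 0.94
(p ∧ p) = min(0.83, 0.83) = 0.83
((p ∧ p) ∨ p) = max(0.83, 0.83) = 0.83
(q ⊃ ((p ∧ p) ∨ p)): 0.94 > 0.83, so result = 0.83
((q ⊃ ((p ∧ p) ∨ p)) ⊃ r): 0.83 ≤ 0.96, so result = 1
(p ∧ ((q ⊃ ((p ∧ p) ∨ p)) ⊃ r)) = min(0.83, 1) = 0.83
(q ⊃ (p ∧ ((q ⊃ ((p ∧ p) ∨ p)) ⊃ r))): 0.94 > 0.83, so result = 0.83
((q ∨ q) ∨ (q ⊃ (p ∧ ((q ⊃ ((p ∧ p) ∨ p)) ⊃ r)))) = max(0.94, 0.83) = 0.94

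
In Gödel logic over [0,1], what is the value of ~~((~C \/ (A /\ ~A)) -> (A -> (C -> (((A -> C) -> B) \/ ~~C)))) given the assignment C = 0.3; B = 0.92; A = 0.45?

1.00

~C: Gödel ¬ of 0.3 = 0 (operand ≠ 0)
~A: Gödel ¬ of 0.45 = 0 (operand ≠ 0)
(A /\ ~A) = min(0.45, 0) = 0
(~C \/ (A /\ ~A)) = max(0, 0) = 0
(A -> C): 0.45 > 0.3, so result = 0.3
((A -> C) -> B): 0.3 ≤ 0.92, so result = 1
~C: Gödel ¬ of 0.3 = 0 (operand ≠ 0)
~~C: Gödel ¬ of 0 = 1 (operand is 0)
(((A -> C) -> B) \/ ~~C) = max(1, 1) = 1
(C -> (((A -> C) -> B) \/ ~~C)): 0.3 ≤ 1, so result = 1
(A -> (C -> (((A -> C) -> B) \/ ~~C))): 0.45 ≤ 1, so result = 1
((~C \/ (A /\ ~A)) -> (A -> (C -> (((A -> C) -> B) \/ ~~C)))): 0 ≤ 1, so result = 1
~((~C \/ (A /\ ~A)) -> (A -> (C -> (((A -> C) -> B) \/ ~~C)))): Gödel ¬ of 1 = 0 (operand ≠ 0)
~~((~C \/ (A /\ ~A)) -> (A -> (C -> (((A -> C) -> B) \/ ~~C)))): Gödel ¬ of 0 = 1 (operand is 0)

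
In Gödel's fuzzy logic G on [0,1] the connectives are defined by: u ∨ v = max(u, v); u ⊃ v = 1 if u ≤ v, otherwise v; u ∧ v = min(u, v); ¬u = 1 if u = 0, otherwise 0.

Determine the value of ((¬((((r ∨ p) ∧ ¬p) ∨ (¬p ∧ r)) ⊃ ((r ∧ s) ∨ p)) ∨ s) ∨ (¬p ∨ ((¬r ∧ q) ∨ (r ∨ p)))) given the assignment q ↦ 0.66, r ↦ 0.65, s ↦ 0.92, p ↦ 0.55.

(r ∨ p) = max(0.65, 0.55) = 0.65
¬p: Gödel ¬ of 0.55 = 0 (operand ≠ 0)
((r ∨ p) ∧ ¬p) = min(0.65, 0) = 0
¬p: Gödel ¬ of 0.55 = 0 (operand ≠ 0)
(¬p ∧ r) = min(0, 0.65) = 0
(((r ∨ p) ∧ ¬p) ∨ (¬p ∧ r)) = max(0, 0) = 0
(r ∧ s) = min(0.65, 0.92) = 0.65
((r ∧ s) ∨ p) = max(0.65, 0.55) = 0.65
((((r ∨ p) ∧ ¬p) ∨ (¬p ∧ r)) ⊃ ((r ∧ s) ∨ p)): 0 ≤ 0.65, so result = 1
¬((((r ∨ p) ∧ ¬p) ∨ (¬p ∧ r)) ⊃ ((r ∧ s) ∨ p)): Gödel ¬ of 1 = 0 (operand ≠ 0)
(¬((((r ∨ p) ∧ ¬p) ∨ (¬p ∧ r)) ⊃ ((r ∧ s) ∨ p)) ∨ s) = max(0, 0.92) = 0.92
¬p: Gödel ¬ of 0.55 = 0 (operand ≠ 0)
¬r: Gödel ¬ of 0.65 = 0 (operand ≠ 0)
(¬r ∧ q) = min(0, 0.66) = 0
(r ∨ p) = max(0.65, 0.55) = 0.65
((¬r ∧ q) ∨ (r ∨ p)) = max(0, 0.65) = 0.65
(¬p ∨ ((¬r ∧ q) ∨ (r ∨ p))) = max(0, 0.65) = 0.65
((¬((((r ∨ p) ∧ ¬p) ∨ (¬p ∧ r)) ⊃ ((r ∧ s) ∨ p)) ∨ s) ∨ (¬p ∨ ((¬r ∧ q) ∨ (r ∨ p)))) = max(0.92, 0.65) = 0.92

0.92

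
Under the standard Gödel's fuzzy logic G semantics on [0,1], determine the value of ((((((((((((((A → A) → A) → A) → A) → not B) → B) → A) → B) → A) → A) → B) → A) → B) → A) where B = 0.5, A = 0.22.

(A → A): 0.22 ≤ 0.22, so result = 1
((A → A) → A): 1 > 0.22, so result = 0.22
(((A → A) → A) → A): 0.22 ≤ 0.22, so result = 1
((((A → A) → A) → A) → A): 1 > 0.22, so result = 0.22
not B: Gödel ¬ of 0.5 = 0 (operand ≠ 0)
(((((A → A) → A) → A) → A) → not B): 0.22 > 0, so result = 0
((((((A → A) → A) → A) → A) → not B) → B): 0 ≤ 0.5, so result = 1
(((((((A → A) → A) → A) → A) → not B) → B) → A): 1 > 0.22, so result = 0.22
((((((((A → A) → A) → A) → A) → not B) → B) → A) → B): 0.22 ≤ 0.5, so result = 1
(((((((((A → A) → A) → A) → A) → not B) → B) → A) → B) → A): 1 > 0.22, so result = 0.22
((((((((((A → A) → A) → A) → A) → not B) → B) → A) → B) → A) → A): 0.22 ≤ 0.22, so result = 1
(((((((((((A → A) → A) → A) → A) → not B) → B) → A) → B) → A) → A) → B): 1 > 0.5, so result = 0.5
((((((((((((A → A) → A) → A) → A) → not B) → B) → A) → B) → A) → A) → B) → A): 0.5 > 0.22, so result = 0.22
(((((((((((((A → A) → A) → A) → A) → not B) → B) → A) → B) → A) → A) → B) → A) → B): 0.22 ≤ 0.5, so result = 1
((((((((((((((A → A) → A) → A) → A) → not B) → B) → A) → B) → A) → A) → B) → A) → B) → A): 1 > 0.22, so result = 0.22

0.22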